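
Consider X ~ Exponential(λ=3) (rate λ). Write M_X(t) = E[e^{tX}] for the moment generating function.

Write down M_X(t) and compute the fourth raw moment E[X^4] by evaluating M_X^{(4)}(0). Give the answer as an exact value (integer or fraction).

E[X^4] = d^4M/dt^4 |_{t=0} = 8/27

M_X(t) = 3/(3 - t)
dM/dt = 3/(t^2 - 6*t + 9)
d^2M/dt^2 = -6/(t^3 - 9*t^2 + 27*t - 27)
d^3M/dt^3 = 18/(t^4 - 12*t^3 + 54*t^2 - 108*t + 81)
d^4M/dt^4 = -72/(t^5 - 15*t^4 + 90*t^3 - 270*t^2 + 405*t - 243)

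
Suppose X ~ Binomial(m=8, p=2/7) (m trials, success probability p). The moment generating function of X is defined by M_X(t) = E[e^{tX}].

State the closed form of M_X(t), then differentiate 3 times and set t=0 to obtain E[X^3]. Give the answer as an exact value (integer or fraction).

M_X(t) = (2*e^(t)/7 + 5/7)^8

E[X^3] = M^(3)(0) = 1168/49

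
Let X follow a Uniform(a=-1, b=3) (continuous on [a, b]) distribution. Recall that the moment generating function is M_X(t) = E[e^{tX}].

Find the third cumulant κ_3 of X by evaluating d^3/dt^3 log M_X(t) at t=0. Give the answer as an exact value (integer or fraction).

M_X(t) = (e^(3*t) - e^(-t))/(4*t)
K_X(t) = log M_X(t) = -log(t) + log(e^(3*t) - e^(-t)) - 2*log(2)
K′(t) = (3*t*e^(4*t) + t - e^(4*t) + 1)/(t*e^(4*t) - t)
K′′(t) = (-16*t^2*e^(4*t) + e^(8*t) - 2*e^(4*t) + 1)/(t^2*e^(8*t) - 2*t^2*e^(4*t) + t^2)
K′′′(t) = (64*t^3*e^(8*t) + 64*t^3*e^(4*t) - 2*e^(12*t) + 6*e^(8*t) - 6*e^(4*t) + 2)/(t^3*e^(12*t) - 3*t^3*e^(8*t) + 3*t^3*e^(4*t) - t^3)

κ_3 = K′′′(0) = 0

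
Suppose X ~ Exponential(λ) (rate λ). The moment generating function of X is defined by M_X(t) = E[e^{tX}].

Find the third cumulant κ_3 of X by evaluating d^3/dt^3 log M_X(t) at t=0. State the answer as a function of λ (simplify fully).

κ_3 = K^(3)(0) = 2/λ^3

M_X(t) = λ/(λ - t)
K_X(t) = log M_X(t) = log(λ) - log(λ - t)
K^(3)(t) = -2/(-λ^3 + 3*λ^2*t - 3*λ*t^2 + t^3)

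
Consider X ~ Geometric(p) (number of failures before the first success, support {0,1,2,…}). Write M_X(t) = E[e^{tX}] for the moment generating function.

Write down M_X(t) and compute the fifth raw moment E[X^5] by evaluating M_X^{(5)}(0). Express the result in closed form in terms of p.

E[X^5] = M^(5)(0) = -1 + 31/p - 180/p^2 + 390/p^3 - 360/p^4 + 120/p^5

M_X(t) = p/(-(1 - p)*e^(t) + 1)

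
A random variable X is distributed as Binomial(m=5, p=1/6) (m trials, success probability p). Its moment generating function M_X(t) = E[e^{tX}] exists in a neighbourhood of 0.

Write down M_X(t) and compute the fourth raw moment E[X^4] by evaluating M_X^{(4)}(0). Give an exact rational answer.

M_X(t) = (e^(t)/6 + 5/6)^5
D^4[M](t) = 625*e^(5*t)/7776 + 200*e^(4*t)/243 + 125*e^(3*t)/48 + 625*e^(2*t)/243 + 3125*e^(t)/7776

E[X^4] = D^4[M](0) = 175/27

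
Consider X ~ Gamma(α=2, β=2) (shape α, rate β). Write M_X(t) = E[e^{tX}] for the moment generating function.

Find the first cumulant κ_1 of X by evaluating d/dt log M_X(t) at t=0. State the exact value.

κ_1 = dK/dt |_{t=0} = 1

M_X(t) = 4/(2 - t)^2
K_X(t) = log M_X(t) = -2*log(2 - t) + 2*log(2)
dK/dt = -2/(t - 2)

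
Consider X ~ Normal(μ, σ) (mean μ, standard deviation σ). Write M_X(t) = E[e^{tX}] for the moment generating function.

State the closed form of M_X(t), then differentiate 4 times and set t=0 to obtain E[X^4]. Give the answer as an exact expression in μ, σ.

M_X(t) = e^(μ*t + σ^2*t^2/2)

E[X^4] = M^(4)(0) = μ^4 + 6*μ^2*σ^2 + 3*σ^4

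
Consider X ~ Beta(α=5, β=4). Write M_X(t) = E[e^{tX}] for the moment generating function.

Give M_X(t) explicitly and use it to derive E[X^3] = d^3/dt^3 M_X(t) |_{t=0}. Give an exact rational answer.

E[X^3] = M^(3)(0) = 7/33

M_X(t) = ₁F₁(5; 9; t)
M^(3)(t) = 7*₁F₁(8; 12; t)/33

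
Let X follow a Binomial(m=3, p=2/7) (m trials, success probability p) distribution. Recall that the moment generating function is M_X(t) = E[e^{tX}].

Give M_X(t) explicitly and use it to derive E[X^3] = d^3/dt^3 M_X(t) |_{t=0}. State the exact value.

E[X^3] = M^(3)(0) = 846/343

M_X(t) = (2*e^(t)/7 + 5/7)^3
M^(3)(t) = 216*e^(3*t)/343 + 480*e^(2*t)/343 + 150*e^(t)/343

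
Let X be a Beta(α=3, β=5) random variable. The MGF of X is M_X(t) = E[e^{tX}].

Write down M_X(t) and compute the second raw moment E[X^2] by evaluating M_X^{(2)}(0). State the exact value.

E[X^2] = D^2[M](0) = 1/6

M_X(t) = ₁F₁(3; 8; t)
D^2[M](t) = ₁F₁(5; 10; t)/6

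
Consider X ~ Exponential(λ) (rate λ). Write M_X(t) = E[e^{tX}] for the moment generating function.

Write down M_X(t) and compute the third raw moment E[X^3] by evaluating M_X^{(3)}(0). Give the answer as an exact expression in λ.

E[X^3] = M^(3)(0) = 6/λ^3

M_X(t) = λ/(λ - t)
M^(3)(t) = 6*λ/(λ^4 - 4*λ^3*t + 6*λ^2*t^2 - 4*λ*t^3 + t^4)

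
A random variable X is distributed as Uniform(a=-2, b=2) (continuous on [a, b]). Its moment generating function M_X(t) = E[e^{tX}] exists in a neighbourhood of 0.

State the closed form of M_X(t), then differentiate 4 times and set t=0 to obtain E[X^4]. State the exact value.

M_X(t) = (e^(2*t) - e^(-2*t))/(4*t)
M^(4)(t) = (4*t^4*e^(4*t) - 4*t^4 - 8*t^3*e^(4*t) - 8*t^3 + 12*t^2*e^(4*t) - 12*t^2 - 12*t*e^(4*t) - 12*t + 6*e^(4*t) - 6)*e^(-2*t)/t^5

E[X^4] = M^(4)(0) = 16/5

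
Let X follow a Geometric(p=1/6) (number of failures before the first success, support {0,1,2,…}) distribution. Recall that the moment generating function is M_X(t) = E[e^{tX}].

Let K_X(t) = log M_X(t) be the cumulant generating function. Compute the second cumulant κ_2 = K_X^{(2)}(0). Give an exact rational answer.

κ_2 = D^2[K](0) = 30

M_X(t) = 1/(6*(1 - 5*e^(t)/6))
K_X(t) = log M_X(t) = -log(1 - 5*e^(t)/6) - log(6)
D^2[K](t) = 30*e^(t)/(25*e^(2*t) - 60*e^(t) + 36)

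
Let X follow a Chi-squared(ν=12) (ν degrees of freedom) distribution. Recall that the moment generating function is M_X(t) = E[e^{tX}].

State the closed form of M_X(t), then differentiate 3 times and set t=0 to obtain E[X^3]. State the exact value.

M_X(t) = (1 - 2*t)^(-6)
M′(t) = -12/(128*t^7 - 448*t^6 + 672*t^5 - 560*t^4 + 280*t^3 - 84*t^2 + 14*t - 1)
M′′(t) = 168/(256*t^8 - 1024*t^7 + 1792*t^6 - 1792*t^5 + 1120*t^4 - 448*t^3 + 112*t^2 - 16*t + 1)
M′′′(t) = -2688/(512*t^9 - 2304*t^8 + 4608*t^7 - 5376*t^6 + 4032*t^5 - 2016*t^4 + 672*t^3 - 144*t^2 + 18*t - 1)

E[X^3] = M′′′(0) = 2688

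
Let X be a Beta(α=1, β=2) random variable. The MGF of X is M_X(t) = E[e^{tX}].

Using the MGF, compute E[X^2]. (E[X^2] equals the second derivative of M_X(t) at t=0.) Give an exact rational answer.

E[X^2] = M′′(0) = 1/6

M_X(t) = ₁F₁(1; 3; t)
M′(t) = ₁F₁(2; 4; t)/3
M′′(t) = ₁F₁(3; 5; t)/6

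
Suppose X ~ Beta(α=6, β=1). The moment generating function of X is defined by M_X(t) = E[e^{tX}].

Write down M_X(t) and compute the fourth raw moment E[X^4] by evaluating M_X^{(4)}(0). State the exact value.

E[X^4] = M^(4)(0) = 3/5

M_X(t) = ₁F₁(6; 7; t)
M^(4)(t) = 3*₁F₁(10; 11; t)/5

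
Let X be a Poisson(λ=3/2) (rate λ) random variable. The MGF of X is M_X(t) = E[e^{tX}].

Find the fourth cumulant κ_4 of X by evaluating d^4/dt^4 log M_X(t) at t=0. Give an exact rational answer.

κ_4 = K′′′′(0) = 3/2

M_X(t) = e^(3*e^(t)/2 - 3/2)
K_X(t) = log M_X(t) = 3*e^(t)/2 - 3/2
K′(t) = 3*e^(t)/2
K′′(t) = 3*e^(t)/2
K′′′(t) = 3*e^(t)/2
K′′′′(t) = 3*e^(t)/2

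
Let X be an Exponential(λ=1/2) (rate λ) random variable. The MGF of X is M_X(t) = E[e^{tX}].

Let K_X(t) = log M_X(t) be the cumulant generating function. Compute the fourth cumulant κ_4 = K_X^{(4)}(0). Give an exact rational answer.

M_X(t) = 1/(2*(1/2 - t))
K_X(t) = log M_X(t) = -log(1/2 - t) - log(2)
K′(t) = -2/(2*t - 1)
K′′(t) = 4/(4*t^2 - 4*t + 1)
K′′′(t) = -16/(8*t^3 - 12*t^2 + 6*t - 1)
K′′′′(t) = 96/(16*t^4 - 32*t^3 + 24*t^2 - 8*t + 1)

κ_4 = K′′′′(0) = 96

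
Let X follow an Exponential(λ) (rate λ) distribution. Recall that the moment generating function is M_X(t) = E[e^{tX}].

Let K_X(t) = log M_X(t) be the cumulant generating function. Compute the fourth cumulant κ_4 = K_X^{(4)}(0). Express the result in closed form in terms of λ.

κ_4 = d^4K/dt^4 |_{t=0} = 6/λ^4

M_X(t) = λ/(λ - t)
K_X(t) = log M_X(t) = log(λ) - log(λ - t)
dK/dt = -1/(-λ + t)
d^2K/dt^2 = 1/(λ^2 - 2*λ*t + t^2)
d^3K/dt^3 = -2/(-λ^3 + 3*λ^2*t - 3*λ*t^2 + t^3)
d^4K/dt^4 = 6/(λ^4 - 4*λ^3*t + 6*λ^2*t^2 - 4*λ*t^3 + t^4)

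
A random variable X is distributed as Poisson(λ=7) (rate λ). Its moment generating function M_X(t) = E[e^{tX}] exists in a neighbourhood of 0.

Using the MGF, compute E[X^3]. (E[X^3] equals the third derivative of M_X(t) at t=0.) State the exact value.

E[X^3] = d^3M/dt^3 |_{t=0} = 497

M_X(t) = e^(7*e^(t) - 7)
dM/dt = 7*e^(-7)*e^(t)*e^(7*e^(t))
d^2M/dt^2 = (49*e^(2*t)*e^(7*e^(t)) + 7*e^(t)*e^(7*e^(t)))*e^(-7)
d^3M/dt^3 = (343*e^(3*t)*e^(7*e^(t)) + 147*e^(2*t)*e^(7*e^(t)) + 7*e^(t)*e^(7*e^(t)))*e^(-7)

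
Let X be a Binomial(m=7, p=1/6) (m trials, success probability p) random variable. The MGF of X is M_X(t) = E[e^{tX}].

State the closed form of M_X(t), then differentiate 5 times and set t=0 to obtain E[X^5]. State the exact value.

E[X^5] = d^5M/dt^5 |_{t=0} = 448/9

M_X(t) = (e^(t)/6 + 5/6)^7
dM/dt = 7*e^(7*t)/279936 + 35*e^(6*t)/46656 + 875*e^(5*t)/93312 + 4375*e^(4*t)/69984 + 21875*e^(3*t)/93312 + 21875*e^(2*t)/46656 + 109375*e^(t)/279936
d^2M/dt^2 = 49*e^(7*t)/279936 + 35*e^(6*t)/7776 + 4375*e^(5*t)/93312 + 4375*e^(4*t)/17496 + 21875*e^(3*t)/31104 + 21875*e^(2*t)/23328 + 109375*e^(t)/279936
d^3M/dt^3 = 343*e^(7*t)/279936 + 35*e^(6*t)/1296 + 21875*e^(5*t)/93312 + 4375*e^(4*t)/4374 + 21875*e^(3*t)/10368 + 21875*e^(2*t)/11664 + 109375*e^(t)/279936
d^4M/dt^4 = 2401*e^(7*t)/279936 + 35*e^(6*t)/216 + 109375*e^(5*t)/93312 + 8750*e^(4*t)/2187 + 21875*e^(3*t)/3456 + 21875*e^(2*t)/5832 + 109375*e^(t)/279936
d^5M/dt^5 = 16807*e^(7*t)/279936 + 35*e^(6*t)/36 + 546875*e^(5*t)/93312 + 35000*e^(4*t)/2187 + 21875*e^(3*t)/1152 + 21875*e^(2*t)/2916 + 109375*e^(t)/279936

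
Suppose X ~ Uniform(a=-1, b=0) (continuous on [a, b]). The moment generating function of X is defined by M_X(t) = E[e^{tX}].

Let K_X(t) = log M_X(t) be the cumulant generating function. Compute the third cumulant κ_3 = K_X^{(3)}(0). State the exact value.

κ_3 = K^(3)(0) = 0

M_X(t) = (1 - e^(-t))/t
K_X(t) = log M_X(t) = -log(t) + log(1 - e^(-t))
K^(3)(t) = (t^3*e^(2*t) + t^3*e^(t) - 2*e^(3*t) + 6*e^(2*t) - 6*e^(t) + 2)/(t^3*e^(3*t) - 3*t^3*e^(2*t) + 3*t^3*e^(t) - t^3)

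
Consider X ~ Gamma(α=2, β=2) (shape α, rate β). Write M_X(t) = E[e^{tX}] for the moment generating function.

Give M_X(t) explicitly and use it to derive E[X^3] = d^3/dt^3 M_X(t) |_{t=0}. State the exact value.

E[X^3] = M′′′(0) = 3

M_X(t) = 4/(2 - t)^2
M′(t) = -8/(t^3 - 6*t^2 + 12*t - 8)
M′′(t) = 24/(t^4 - 8*t^3 + 24*t^2 - 32*t + 16)
M′′′(t) = -96/(t^5 - 10*t^4 + 40*t^3 - 80*t^2 + 80*t - 32)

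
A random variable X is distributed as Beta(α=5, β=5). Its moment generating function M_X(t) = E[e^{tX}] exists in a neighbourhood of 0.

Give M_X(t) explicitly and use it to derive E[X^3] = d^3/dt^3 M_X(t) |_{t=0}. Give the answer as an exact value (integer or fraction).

E[X^3] = d^3M/dt^3 |_{t=0} = 7/44

M_X(t) = ₁F₁(5; 10; t)
dM/dt = ₁F₁(6; 11; t)/2
d^2M/dt^2 = 3*₁F₁(7; 12; t)/11
d^3M/dt^3 = 7*₁F₁(8; 13; t)/44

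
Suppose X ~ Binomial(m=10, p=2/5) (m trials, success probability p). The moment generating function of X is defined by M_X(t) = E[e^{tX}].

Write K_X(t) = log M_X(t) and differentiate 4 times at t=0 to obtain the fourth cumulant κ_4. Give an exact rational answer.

M_X(t) = (2*e^(t)/5 + 3/5)^10
K_X(t) = log M_X(t) = 10*log(2*e^(t)/5 + 3/5)
K^(4)(t) = (240*e^(3*t) - 1440*e^(2*t) + 540*e^(t))/(16*e^(4*t) + 96*e^(3*t) + 216*e^(2*t) + 216*e^(t) + 81)

κ_4 = K^(4)(0) = -132/125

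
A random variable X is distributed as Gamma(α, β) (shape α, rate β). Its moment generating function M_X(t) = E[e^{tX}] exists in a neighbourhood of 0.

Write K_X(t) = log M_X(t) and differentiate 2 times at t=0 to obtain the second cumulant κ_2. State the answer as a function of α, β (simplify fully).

κ_2 = D^2[K](0) = α/β^2

M_X(t) = (β/(β - t))^α
K_X(t) = log M_X(t) = α*(log(β) - log(β - t))
D^2[K](t) = α/(β^2 - 2*β*t + t^2)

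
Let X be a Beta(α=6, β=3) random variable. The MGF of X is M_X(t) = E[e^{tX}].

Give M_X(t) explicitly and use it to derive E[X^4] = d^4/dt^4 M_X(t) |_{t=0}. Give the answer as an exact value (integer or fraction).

M_X(t) = ₁F₁(6; 9; t)
dM/dt = 2*₁F₁(7; 10; t)/3
d^2M/dt^2 = 7*₁F₁(8; 11; t)/15
d^3M/dt^3 = 56*₁F₁(9; 12; t)/165
d^4M/dt^4 = 14*₁F₁(10; 13; t)/55

E[X^4] = d^4M/dt^4 |_{t=0} = 14/55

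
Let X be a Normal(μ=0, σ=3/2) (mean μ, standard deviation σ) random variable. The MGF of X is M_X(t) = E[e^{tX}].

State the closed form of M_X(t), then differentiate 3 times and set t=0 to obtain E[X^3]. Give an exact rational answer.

M_X(t) = e^(9*t^2/8)
dM/dt = 9*t*e^(9*t^2/8)/4
d^2M/dt^2 = 81*t^2*e^(9*t^2/8)/16 + 9*e^(9*t^2/8)/4
d^3M/dt^3 = 729*t^3*e^(9*t^2/8)/64 + 243*t*e^(9*t^2/8)/16

E[X^3] = d^3M/dt^3 |_{t=0} = 0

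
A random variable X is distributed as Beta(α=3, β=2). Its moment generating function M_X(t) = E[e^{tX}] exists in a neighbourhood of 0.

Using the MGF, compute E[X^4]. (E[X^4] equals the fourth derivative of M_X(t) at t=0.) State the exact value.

E[X^4] = M^(4)(0) = 3/14

M_X(t) = ₁F₁(3; 5; t)
M^(4)(t) = 3*₁F₁(7; 9; t)/14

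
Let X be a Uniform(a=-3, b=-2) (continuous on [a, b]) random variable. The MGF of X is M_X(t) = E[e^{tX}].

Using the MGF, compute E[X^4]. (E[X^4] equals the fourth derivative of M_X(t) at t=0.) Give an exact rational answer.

M_X(t) = (e^(-2*t) - e^(-3*t))/t
M′(t) = (-2*t*e^(t) + 3*t - e^(t) + 1)*e^(-3*t)/t^2
M′′(t) = (4*t^2*e^(t) - 9*t^2 + 4*t*e^(t) - 6*t + 2*e^(t) - 2)*e^(-3*t)/t^3
M′′′(t) = (-8*t^3*e^(t) + 27*t^3 - 12*t^2*e^(t) + 27*t^2 - 12*t*e^(t) + 18*t - 6*e^(t) + 6)*e^(-3*t)/t^4
M′′′′(t) = (16*t^4*e^(t) - 81*t^4 + 32*t^3*e^(t) - 108*t^3 + 48*t^2*e^(t) - 108*t^2 + 48*t*e^(t) - 72*t + 24*e^(t) - 24)*e^(-3*t)/t^5

E[X^4] = M′′′′(0) = 211/5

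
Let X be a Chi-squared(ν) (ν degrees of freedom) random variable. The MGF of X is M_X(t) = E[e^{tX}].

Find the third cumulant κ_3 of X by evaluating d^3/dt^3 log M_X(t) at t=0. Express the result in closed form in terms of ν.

κ_3 = K^(3)(0) = 8*ν

M_X(t) = (1 - 2*t)^(-ν/2)
K_X(t) = log M_X(t) = -ν*log(1 - 2*t)/2
K^(3)(t) = -8*ν/(8*t^3 - 12*t^2 + 6*t - 1)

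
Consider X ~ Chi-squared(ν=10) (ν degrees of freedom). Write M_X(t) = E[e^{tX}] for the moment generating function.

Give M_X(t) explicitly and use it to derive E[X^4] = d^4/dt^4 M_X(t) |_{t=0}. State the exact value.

E[X^4] = M′′′′(0) = 26880

M_X(t) = (1 - 2*t)^(-5)
M′(t) = 10/(64*t^6 - 192*t^5 + 240*t^4 - 160*t^3 + 60*t^2 - 12*t + 1)
M′′(t) = -120/(128*t^7 - 448*t^6 + 672*t^5 - 560*t^4 + 280*t^3 - 84*t^2 + 14*t - 1)
M′′′(t) = 1680/(256*t^8 - 1024*t^7 + 1792*t^6 - 1792*t^5 + 1120*t^4 - 448*t^3 + 112*t^2 - 16*t + 1)
M′′′′(t) = -26880/(512*t^9 - 2304*t^8 + 4608*t^7 - 5376*t^6 + 4032*t^5 - 2016*t^4 + 672*t^3 - 144*t^2 + 18*t - 1)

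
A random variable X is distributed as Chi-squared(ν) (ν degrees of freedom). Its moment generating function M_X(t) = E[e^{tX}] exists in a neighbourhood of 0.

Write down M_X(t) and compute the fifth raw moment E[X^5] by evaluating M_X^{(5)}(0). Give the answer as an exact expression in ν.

E[X^5] = D^5[M](0) = ν*(ν^4 + 20*ν^3 + 140*ν^2 + 400*ν + 384)

M_X(t) = (1 - 2*t)^(-ν/2)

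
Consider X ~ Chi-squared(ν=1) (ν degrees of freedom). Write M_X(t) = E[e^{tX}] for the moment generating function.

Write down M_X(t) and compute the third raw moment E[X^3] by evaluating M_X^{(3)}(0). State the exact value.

E[X^3] = M′′′(0) = 15

M_X(t) = 1/√(1 - 2*t)
M′(t) = -1/(2*t*√(1 - 2*t) - √(1 - 2*t))
M′′(t) = 3/(4*t^2*√(1 - 2*t) - 4*t*√(1 - 2*t) + √(1 - 2*t))
M′′′(t) = -15/(8*t^3*√(1 - 2*t) - 12*t^2*√(1 - 2*t) + 6*t*√(1 - 2*t) - √(1 - 2*t))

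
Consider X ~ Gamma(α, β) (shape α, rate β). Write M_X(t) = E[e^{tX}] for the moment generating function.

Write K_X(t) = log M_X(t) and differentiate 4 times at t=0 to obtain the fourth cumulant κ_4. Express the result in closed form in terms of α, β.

M_X(t) = (β/(β - t))^α
K_X(t) = log M_X(t) = α*(log(β) - log(β - t))
dK/dt = -α/(-β + t)
d^2K/dt^2 = α/(β^2 - 2*β*t + t^2)
d^3K/dt^3 = -2*α/(-β^3 + 3*β^2*t - 3*β*t^2 + t^3)
d^4K/dt^4 = 6*α/(β^4 - 4*β^3*t + 6*β^2*t^2 - 4*β*t^3 + t^4)

κ_4 = d^4K/dt^4 |_{t=0} = 6*α/β^4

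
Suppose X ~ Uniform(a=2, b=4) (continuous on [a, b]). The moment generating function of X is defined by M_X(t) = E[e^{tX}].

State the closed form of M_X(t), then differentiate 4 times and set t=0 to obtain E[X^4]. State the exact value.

M_X(t) = (e^(4*t) - e^(2*t))/(2*t)

E[X^4] = D^4[M](0) = 496/5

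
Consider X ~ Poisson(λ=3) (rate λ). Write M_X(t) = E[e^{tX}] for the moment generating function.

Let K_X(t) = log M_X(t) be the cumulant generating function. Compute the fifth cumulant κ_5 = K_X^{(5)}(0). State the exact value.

M_X(t) = e^(3*e^(t) - 3)
K_X(t) = log M_X(t) = 3*e^(t) - 3
K′(t) = 3*e^(t)
K′′(t) = 3*e^(t)
K′′′(t) = 3*e^(t)
K′′′′(t) = 3*e^(t)
K′′′′′(t) = 3*e^(t)

κ_5 = K′′′′′(0) = 3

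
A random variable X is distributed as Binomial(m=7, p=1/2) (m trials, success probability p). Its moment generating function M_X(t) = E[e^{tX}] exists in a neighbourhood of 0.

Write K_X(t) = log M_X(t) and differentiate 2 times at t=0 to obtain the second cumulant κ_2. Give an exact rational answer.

M_X(t) = (e^(t)/2 + 1/2)^7
K_X(t) = log M_X(t) = 7*log(e^(t)/2 + 1/2)
K′(t) = 7*e^(t)/(e^(t) + 1)
K′′(t) = 7*e^(t)/(e^(2*t) + 2*e^(t) + 1)

κ_2 = K′′(0) = 7/4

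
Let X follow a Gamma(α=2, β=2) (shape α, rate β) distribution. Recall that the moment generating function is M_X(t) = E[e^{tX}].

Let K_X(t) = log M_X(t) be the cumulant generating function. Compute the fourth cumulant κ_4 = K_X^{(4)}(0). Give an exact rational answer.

M_X(t) = 4/(2 - t)^2
K_X(t) = log M_X(t) = -2*log(2 - t) + 2*log(2)
D^4[K](t) = 12/(t^4 - 8*t^3 + 24*t^2 - 32*t + 16)

κ_4 = D^4[K](0) = 3/4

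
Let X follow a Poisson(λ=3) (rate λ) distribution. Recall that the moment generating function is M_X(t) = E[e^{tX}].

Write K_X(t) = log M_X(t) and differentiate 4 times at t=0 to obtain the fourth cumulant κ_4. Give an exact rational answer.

κ_4 = K^(4)(0) = 3

M_X(t) = e^(3*e^(t) - 3)
K_X(t) = log M_X(t) = 3*e^(t) - 3
K^(4)(t) = 3*e^(t)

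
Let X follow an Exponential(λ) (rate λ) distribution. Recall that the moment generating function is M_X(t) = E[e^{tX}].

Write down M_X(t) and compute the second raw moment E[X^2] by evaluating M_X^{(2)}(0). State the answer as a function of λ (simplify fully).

E[X^2] = M^(2)(0) = 2/λ^2

M_X(t) = λ/(λ - t)
M^(2)(t) = -2*λ/(-λ^3 + 3*λ^2*t - 3*λ*t^2 + t^3)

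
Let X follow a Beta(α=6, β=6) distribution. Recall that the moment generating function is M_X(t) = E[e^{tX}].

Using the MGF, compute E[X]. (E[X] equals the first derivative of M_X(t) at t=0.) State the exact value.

E[X] = D[M](0) = 1/2

M_X(t) = ₁F₁(6; 12; t)
D[M](t) = ₁F₁(7; 13; t)/2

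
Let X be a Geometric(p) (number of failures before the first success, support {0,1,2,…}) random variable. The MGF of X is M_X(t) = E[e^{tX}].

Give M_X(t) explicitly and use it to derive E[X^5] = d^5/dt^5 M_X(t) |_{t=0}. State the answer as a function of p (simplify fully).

E[X^5] = D^5[M](0) = -1 + 31/p - 180/p^2 + 390/p^3 - 360/p^4 + 120/p^5

M_X(t) = p/(-(1 - p)*e^(t) + 1)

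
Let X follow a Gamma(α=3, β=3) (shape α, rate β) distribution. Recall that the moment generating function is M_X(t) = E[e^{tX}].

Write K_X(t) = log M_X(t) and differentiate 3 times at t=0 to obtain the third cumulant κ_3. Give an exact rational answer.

M_X(t) = 27/(3 - t)^3
K_X(t) = log M_X(t) = -3*log(3 - t) + 3*log(3)
K^(3)(t) = -6/(t^3 - 9*t^2 + 27*t - 27)

κ_3 = K^(3)(0) = 2/9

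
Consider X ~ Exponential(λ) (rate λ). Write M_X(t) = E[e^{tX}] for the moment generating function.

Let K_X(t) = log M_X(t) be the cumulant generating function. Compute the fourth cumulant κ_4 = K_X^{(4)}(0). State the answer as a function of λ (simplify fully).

κ_4 = D^4[K](0) = 6/λ^4

M_X(t) = λ/(λ - t)
K_X(t) = log M_X(t) = log(λ) - log(λ - t)
D^4[K](t) = 6/(λ^4 - 4*λ^3*t + 6*λ^2*t^2 - 4*λ*t^3 + t^4)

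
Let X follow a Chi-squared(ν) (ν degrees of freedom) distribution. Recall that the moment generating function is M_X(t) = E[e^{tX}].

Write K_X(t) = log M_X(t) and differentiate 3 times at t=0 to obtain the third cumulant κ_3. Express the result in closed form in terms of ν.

κ_3 = D^3[K](0) = 8*ν

M_X(t) = (1 - 2*t)^(-ν/2)
K_X(t) = log M_X(t) = -ν*log(1 - 2*t)/2
D^3[K](t) = -8*ν/(8*t^3 - 12*t^2 + 6*t - 1)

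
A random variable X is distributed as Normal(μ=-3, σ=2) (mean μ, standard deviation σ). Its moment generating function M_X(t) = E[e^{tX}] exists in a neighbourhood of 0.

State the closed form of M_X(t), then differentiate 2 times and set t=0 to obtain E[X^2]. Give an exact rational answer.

M_X(t) = e^(2*t^2 - 3*t)
D^2[M](t) = (16*t^2*e^(2*t^2) - 24*t*e^(2*t^2) + 13*e^(2*t^2))*e^(-3*t)

E[X^2] = D^2[M](0) = 13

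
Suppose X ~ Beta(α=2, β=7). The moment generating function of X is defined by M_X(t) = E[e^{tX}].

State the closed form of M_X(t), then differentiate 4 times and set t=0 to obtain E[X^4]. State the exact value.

E[X^4] = M^(4)(0) = 1/99

M_X(t) = ₁F₁(2; 9; t)
M^(4)(t) = ₁F₁(6; 13; t)/99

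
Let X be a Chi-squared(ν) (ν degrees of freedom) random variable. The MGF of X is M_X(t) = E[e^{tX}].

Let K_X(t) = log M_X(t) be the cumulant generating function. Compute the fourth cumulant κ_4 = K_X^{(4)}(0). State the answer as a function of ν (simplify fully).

κ_4 = D^4[K](0) = 48*ν

M_X(t) = (1 - 2*t)^(-ν/2)
K_X(t) = log M_X(t) = -ν*log(1 - 2*t)/2
D^4[K](t) = 48*ν/(16*t^4 - 32*t^3 + 24*t^2 - 8*t + 1)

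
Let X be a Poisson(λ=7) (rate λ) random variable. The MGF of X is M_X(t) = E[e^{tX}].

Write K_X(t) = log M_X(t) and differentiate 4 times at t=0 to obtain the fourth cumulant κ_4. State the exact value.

κ_4 = D^4[K](0) = 7

M_X(t) = e^(7*e^(t) - 7)
K_X(t) = log M_X(t) = 7*e^(t) - 7
D^4[K](t) = 7*e^(t)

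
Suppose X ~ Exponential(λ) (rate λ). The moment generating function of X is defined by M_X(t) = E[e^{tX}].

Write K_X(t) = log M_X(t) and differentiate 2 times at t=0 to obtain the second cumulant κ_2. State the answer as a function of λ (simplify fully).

κ_2 = d^2K/dt^2 |_{t=0} = λ^(-2)

M_X(t) = λ/(λ - t)
K_X(t) = log M_X(t) = log(λ) - log(λ - t)
dK/dt = -1/(-λ + t)
d^2K/dt^2 = 1/(λ^2 - 2*λ*t + t^2)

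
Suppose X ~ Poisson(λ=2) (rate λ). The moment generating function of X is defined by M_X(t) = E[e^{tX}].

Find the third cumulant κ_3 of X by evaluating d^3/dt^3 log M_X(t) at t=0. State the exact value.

κ_3 = K^(3)(0) = 2

M_X(t) = e^(2*e^(t) - 2)
K_X(t) = log M_X(t) = 2*e^(t) - 2
K^(3)(t) = 2*e^(t)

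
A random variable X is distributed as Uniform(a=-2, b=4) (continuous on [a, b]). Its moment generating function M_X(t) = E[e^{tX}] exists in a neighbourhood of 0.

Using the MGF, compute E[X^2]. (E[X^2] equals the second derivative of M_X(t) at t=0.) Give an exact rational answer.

M_X(t) = (e^(4*t) - e^(-2*t))/(6*t)
M^(2)(t) = (8*t^2*e^(6*t) - 2*t^2 - 4*t*e^(6*t) - 2*t + e^(6*t) - 1)*e^(-2*t)/(3*t^3)

E[X^2] = M^(2)(0) = 4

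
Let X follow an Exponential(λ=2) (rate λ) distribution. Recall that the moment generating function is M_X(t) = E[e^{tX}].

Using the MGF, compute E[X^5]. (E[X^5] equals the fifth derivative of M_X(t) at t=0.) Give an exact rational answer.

E[X^5] = D^5[M](0) = 15/4

M_X(t) = 2/(2 - t)
D^5[M](t) = 240/(t^6 - 12*t^5 + 60*t^4 - 160*t^3 + 240*t^2 - 192*t + 64)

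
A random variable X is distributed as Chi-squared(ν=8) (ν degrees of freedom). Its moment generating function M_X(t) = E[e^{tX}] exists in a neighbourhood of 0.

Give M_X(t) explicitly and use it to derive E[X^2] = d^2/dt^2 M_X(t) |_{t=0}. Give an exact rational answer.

E[X^2] = M^(2)(0) = 80

M_X(t) = (1 - 2*t)^(-4)
M^(2)(t) = 80/(64*t^6 - 192*t^5 + 240*t^4 - 160*t^3 + 60*t^2 - 12*t + 1)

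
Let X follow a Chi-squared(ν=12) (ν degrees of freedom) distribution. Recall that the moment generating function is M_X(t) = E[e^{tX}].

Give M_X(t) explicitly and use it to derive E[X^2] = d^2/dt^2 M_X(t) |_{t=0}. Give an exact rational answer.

E[X^2] = D^2[M](0) = 168

M_X(t) = (1 - 2*t)^(-6)
D^2[M](t) = 168/(256*t^8 - 1024*t^7 + 1792*t^6 - 1792*t^5 + 1120*t^4 - 448*t^3 + 112*t^2 - 16*t + 1)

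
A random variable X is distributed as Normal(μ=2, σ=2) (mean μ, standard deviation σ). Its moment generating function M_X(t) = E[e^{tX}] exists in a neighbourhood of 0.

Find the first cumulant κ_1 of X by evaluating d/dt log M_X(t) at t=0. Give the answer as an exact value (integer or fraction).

M_X(t) = e^(2*t^2 + 2*t)
K_X(t) = log M_X(t) = 2*t^2 + 2*t
K′(t) = 4*t + 2

κ_1 = K′(0) = 2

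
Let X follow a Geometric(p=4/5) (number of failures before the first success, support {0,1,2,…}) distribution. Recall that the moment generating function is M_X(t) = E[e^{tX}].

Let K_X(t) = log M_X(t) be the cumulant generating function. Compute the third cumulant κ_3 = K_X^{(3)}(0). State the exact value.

κ_3 = K′′′(0) = 15/32

M_X(t) = 4/(5*(1 - e^(t)/5))
K_X(t) = log M_X(t) = -log(1 - e^(t)/5) - log(5) + 2*log(2)
K′(t) = -e^(t)/(e^(t) - 5)
K′′(t) = 5*e^(t)/(e^(2*t) - 10*e^(t) + 25)
K′′′(t) = (-5*e^(2*t) - 25*e^(t))/(e^(3*t) - 15*e^(2*t) + 75*e^(t) - 125)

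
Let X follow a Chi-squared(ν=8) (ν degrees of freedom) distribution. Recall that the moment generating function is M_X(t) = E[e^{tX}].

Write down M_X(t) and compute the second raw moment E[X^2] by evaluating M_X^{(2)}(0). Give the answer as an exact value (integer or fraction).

E[X^2] = d^2M/dt^2 |_{t=0} = 80

M_X(t) = (1 - 2*t)^(-4)
dM/dt = -8/(32*t^5 - 80*t^4 + 80*t^3 - 40*t^2 + 10*t - 1)
d^2M/dt^2 = 80/(64*t^6 - 192*t^5 + 240*t^4 - 160*t^3 + 60*t^2 - 12*t + 1)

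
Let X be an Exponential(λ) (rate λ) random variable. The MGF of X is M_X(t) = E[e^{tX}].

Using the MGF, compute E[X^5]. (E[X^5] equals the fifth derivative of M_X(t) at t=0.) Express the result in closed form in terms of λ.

M_X(t) = λ/(λ - t)
dM/dt = λ/(λ^2 - 2*λ*t + t^2)
d^2M/dt^2 = -2*λ/(-λ^3 + 3*λ^2*t - 3*λ*t^2 + t^3)
d^3M/dt^3 = 6*λ/(λ^4 - 4*λ^3*t + 6*λ^2*t^2 - 4*λ*t^3 + t^4)
d^4M/dt^4 = -24*λ/(-λ^5 + 5*λ^4*t - 10*λ^3*t^2 + 10*λ^2*t^3 - 5*λ*t^4 + t^5)
d^5M/dt^5 = 120*λ/(λ^6 - 6*λ^5*t + 15*λ^4*t^2 - 20*λ^3*t^3 + 15*λ^2*t^4 - 6*λ*t^5 + t^6)

E[X^5] = d^5M/dt^5 |_{t=0} = 120/λ^5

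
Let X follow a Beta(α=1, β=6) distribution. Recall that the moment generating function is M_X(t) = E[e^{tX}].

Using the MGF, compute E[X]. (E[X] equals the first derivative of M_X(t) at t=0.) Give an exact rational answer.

E[X] = M^(1)(0) = 1/7

M_X(t) = ₁F₁(1; 7; t)
M^(1)(t) = ₁F₁(2; 8; t)/7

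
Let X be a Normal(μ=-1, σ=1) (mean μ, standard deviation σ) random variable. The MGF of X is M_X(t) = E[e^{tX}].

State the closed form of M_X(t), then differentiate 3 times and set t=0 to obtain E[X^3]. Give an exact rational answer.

E[X^3] = M′′′(0) = -4

M_X(t) = e^(t^2/2 - t)
M′(t) = t*e^(-t)*e^(t^2/2) - e^(-t)*e^(t^2/2)
M′′(t) = (t^2*e^(t^2/2) - 2*t*e^(t^2/2) + 2*e^(t^2/2))*e^(-t)
M′′′(t) = (t^3*e^(t^2/2) - 3*t^2*e^(t^2/2) + 6*t*e^(t^2/2) - 4*e^(t^2/2))*e^(-t)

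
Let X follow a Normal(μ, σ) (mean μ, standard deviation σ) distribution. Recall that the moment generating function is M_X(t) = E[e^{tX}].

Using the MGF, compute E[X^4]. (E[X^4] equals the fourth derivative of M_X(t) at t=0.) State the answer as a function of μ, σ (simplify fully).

E[X^4] = D^4[M](0) = μ^4 + 6*μ^2*σ^2 + 3*σ^4

M_X(t) = e^(μ*t + σ^2*t^2/2)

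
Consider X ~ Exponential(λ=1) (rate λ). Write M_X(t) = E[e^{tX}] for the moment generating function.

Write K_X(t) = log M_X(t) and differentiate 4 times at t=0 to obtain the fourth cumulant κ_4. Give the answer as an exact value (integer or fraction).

κ_4 = K′′′′(0) = 6

M_X(t) = 1/(1 - t)
K_X(t) = log M_X(t) = -log(1 - t)
K′(t) = -1/(t - 1)
K′′(t) = 1/(t^2 - 2*t + 1)
K′′′(t) = -2/(t^3 - 3*t^2 + 3*t - 1)
K′′′′(t) = 6/(t^4 - 4*t^3 + 6*t^2 - 4*t + 1)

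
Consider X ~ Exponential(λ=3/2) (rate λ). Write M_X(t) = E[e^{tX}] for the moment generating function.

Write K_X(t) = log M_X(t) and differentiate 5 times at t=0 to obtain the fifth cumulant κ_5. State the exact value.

M_X(t) = 3/(2*(3/2 - t))
K_X(t) = log M_X(t) = -log(3/2 - t) - log(2) + log(3)
K′(t) = -2/(2*t - 3)
K′′(t) = 4/(4*t^2 - 12*t + 9)
K′′′(t) = -16/(8*t^3 - 36*t^2 + 54*t - 27)
K′′′′(t) = 96/(16*t^4 - 96*t^3 + 216*t^2 - 216*t + 81)
K′′′′′(t) = -768/(32*t^5 - 240*t^4 + 720*t^3 - 1080*t^2 + 810*t - 243)

κ_5 = K′′′′′(0) = 256/81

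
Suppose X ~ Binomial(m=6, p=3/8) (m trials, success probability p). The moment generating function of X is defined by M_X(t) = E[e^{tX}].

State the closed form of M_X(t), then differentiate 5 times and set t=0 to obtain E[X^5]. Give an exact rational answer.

E[X^5] = d^5M/dt^5 |_{t=0} = 614943/2048

M_X(t) = (3*e^(t)/8 + 5/8)^6
dM/dt = 2187*e^(6*t)/131072 + 18225*e^(5*t)/131072 + 30375*e^(4*t)/65536 + 50625*e^(3*t)/65536 + 84375*e^(2*t)/131072 + 28125*e^(t)/131072
d^2M/dt^2 = 6561*e^(6*t)/65536 + 91125*e^(5*t)/131072 + 30375*e^(4*t)/16384 + 151875*e^(3*t)/65536 + 84375*e^(2*t)/65536 + 28125*e^(t)/131072
d^3M/dt^3 = 19683*e^(6*t)/32768 + 455625*e^(5*t)/131072 + 30375*e^(4*t)/4096 + 455625*e^(3*t)/65536 + 84375*e^(2*t)/32768 + 28125*e^(t)/131072
d^4M/dt^4 = 59049*e^(6*t)/16384 + 2278125*e^(5*t)/131072 + 30375*e^(4*t)/1024 + 1366875*e^(3*t)/65536 + 84375*e^(2*t)/16384 + 28125*e^(t)/131072
d^5M/dt^5 = 177147*e^(6*t)/8192 + 11390625*e^(5*t)/131072 + 30375*e^(4*t)/256 + 4100625*e^(3*t)/65536 + 84375*e^(2*t)/8192 + 28125*e^(t)/131072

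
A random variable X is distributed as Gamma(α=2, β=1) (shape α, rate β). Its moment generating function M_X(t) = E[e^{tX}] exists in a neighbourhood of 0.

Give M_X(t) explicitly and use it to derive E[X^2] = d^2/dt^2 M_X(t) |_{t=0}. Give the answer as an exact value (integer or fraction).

E[X^2] = M^(2)(0) = 6

M_X(t) = (1 - t)^(-2)
M^(2)(t) = 6/(t^4 - 4*t^3 + 6*t^2 - 4*t + 1)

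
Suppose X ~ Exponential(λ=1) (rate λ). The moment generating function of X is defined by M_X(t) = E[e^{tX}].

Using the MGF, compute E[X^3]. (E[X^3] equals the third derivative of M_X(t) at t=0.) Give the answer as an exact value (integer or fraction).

M_X(t) = 1/(1 - t)
D^3[M](t) = 6/(t^4 - 4*t^3 + 6*t^2 - 4*t + 1)

E[X^3] = D^3[M](0) = 6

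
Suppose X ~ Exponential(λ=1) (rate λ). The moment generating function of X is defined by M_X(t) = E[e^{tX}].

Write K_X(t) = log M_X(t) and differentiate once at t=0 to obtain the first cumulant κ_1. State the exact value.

κ_1 = K′(0) = 1

M_X(t) = 1/(1 - t)
K_X(t) = log M_X(t) = -log(1 - t)
K′(t) = -1/(t - 1)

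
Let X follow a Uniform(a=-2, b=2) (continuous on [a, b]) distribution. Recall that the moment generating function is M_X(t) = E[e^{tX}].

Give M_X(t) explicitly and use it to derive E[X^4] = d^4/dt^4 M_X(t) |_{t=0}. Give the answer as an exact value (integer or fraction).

E[X^4] = d^4M/dt^4 |_{t=0} = 16/5

M_X(t) = (e^(2*t) - e^(-2*t))/(4*t)
dM/dt = (2*t*e^(4*t) + 2*t - e^(4*t) + 1)*e^(-2*t)/(4*t^2)
d^2M/dt^2 = (2*t^2*e^(4*t) - 2*t^2 - 2*t*e^(4*t) - 2*t + e^(4*t) - 1)*e^(-2*t)/(2*t^3)
d^3M/dt^3 = (4*t^3*e^(4*t) + 4*t^3 - 6*t^2*e^(4*t) + 6*t^2 + 6*t*e^(4*t) + 6*t - 3*e^(4*t) + 3)*e^(-2*t)/(2*t^4)
d^4M/dt^4 = (4*t^4*e^(4*t) - 4*t^4 - 8*t^3*e^(4*t) - 8*t^3 + 12*t^2*e^(4*t) - 12*t^2 - 12*t*e^(4*t) - 12*t + 6*e^(4*t) - 6)*e^(-2*t)/t^5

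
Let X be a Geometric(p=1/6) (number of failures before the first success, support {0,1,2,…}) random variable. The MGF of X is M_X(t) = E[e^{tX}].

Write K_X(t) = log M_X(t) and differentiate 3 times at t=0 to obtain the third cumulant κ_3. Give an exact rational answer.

M_X(t) = 1/(6*(1 - 5*e^(t)/6))
K_X(t) = log M_X(t) = -log(1 - 5*e^(t)/6) - log(6)
D^3[K](t) = (-150*e^(2*t) - 180*e^(t))/(125*e^(3*t) - 450*e^(2*t) + 540*e^(t) - 216)

κ_3 = D^3[K](0) = 330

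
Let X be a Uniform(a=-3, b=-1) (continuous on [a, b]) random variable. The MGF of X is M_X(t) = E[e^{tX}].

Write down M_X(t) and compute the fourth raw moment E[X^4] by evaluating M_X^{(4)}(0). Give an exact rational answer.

M_X(t) = (e^(-t) - e^(-3*t))/(2*t)
M^(4)(t) = (t^4*e^(2*t) - 81*t^4 + 4*t^3*e^(2*t) - 108*t^3 + 12*t^2*e^(2*t) - 108*t^2 + 24*t*e^(2*t) - 72*t + 24*e^(2*t) - 24)*e^(-3*t)/(2*t^5)

E[X^4] = M^(4)(0) = 121/5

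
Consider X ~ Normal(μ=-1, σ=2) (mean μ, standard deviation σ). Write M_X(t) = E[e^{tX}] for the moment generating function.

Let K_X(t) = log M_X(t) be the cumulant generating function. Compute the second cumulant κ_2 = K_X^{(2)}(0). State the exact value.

κ_2 = K^(2)(0) = 4

M_X(t) = e^(2*t^2 - t)
K_X(t) = log M_X(t) = 2*t^2 - t
K^(2)(t) = 4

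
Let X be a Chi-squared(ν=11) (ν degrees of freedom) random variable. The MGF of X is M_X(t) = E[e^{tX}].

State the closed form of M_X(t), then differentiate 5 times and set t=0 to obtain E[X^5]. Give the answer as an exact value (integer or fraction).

M_X(t) = (1 - 2*t)^(-11/2)

E[X^5] = D^5[M](0) = 692835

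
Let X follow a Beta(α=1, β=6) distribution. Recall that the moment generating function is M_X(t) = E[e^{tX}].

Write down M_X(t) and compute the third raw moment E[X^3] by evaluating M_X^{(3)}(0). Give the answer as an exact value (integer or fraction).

E[X^3] = M′′′(0) = 1/84

M_X(t) = ₁F₁(1; 7; t)
M′(t) = ₁F₁(2; 8; t)/7
M′′(t) = ₁F₁(3; 9; t)/28
M′′′(t) = ₁F₁(4; 10; t)/84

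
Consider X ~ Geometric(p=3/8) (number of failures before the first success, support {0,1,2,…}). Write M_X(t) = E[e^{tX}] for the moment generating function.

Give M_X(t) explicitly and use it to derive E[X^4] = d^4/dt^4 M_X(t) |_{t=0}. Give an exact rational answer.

M_X(t) = 3/(8*(1 - 5*e^(t)/8))
dM/dt = 15*e^(t)/(25*e^(2*t) - 80*e^(t) + 64)
d^2M/dt^2 = (-75*e^(2*t) - 120*e^(t))/(125*e^(3*t) - 600*e^(2*t) + 960*e^(t) - 512)
d^3M/dt^3 = (375*e^(3*t) + 2400*e^(2*t) + 960*e^(t))/(625*e^(4*t) - 4000*e^(3*t) + 9600*e^(2*t) - 10240*e^(t) + 4096)
d^4M/dt^4 = (-1875*e^(4*t) - 33000*e^(3*t) - 52800*e^(2*t) - 7680*e^(t))/(3125*e^(5*t) - 25000*e^(4*t) + 80000*e^(3*t) - 128000*e^(2*t) + 102400*e^(t) - 32768)

E[X^4] = d^4M/dt^4 |_{t=0} = 10595/27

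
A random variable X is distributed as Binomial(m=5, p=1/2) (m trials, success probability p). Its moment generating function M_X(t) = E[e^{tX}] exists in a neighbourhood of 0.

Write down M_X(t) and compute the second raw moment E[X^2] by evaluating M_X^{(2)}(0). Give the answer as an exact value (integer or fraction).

M_X(t) = (e^(t)/2 + 1/2)^5
M^(2)(t) = 25*e^(5*t)/32 + 5*e^(4*t)/2 + 45*e^(3*t)/16 + 5*e^(2*t)/4 + 5*e^(t)/32

E[X^2] = M^(2)(0) = 15/2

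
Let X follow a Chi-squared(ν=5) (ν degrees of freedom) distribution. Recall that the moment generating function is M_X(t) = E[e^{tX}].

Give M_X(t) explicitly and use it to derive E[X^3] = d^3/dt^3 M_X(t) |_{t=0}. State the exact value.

M_X(t) = (1 - 2*t)^(-5/2)
D^3[M](t) = -315/(32*t^5*√(1 - 2*t) - 80*t^4*√(1 - 2*t) + 80*t^3*√(1 - 2*t) - 40*t^2*√(1 - 2*t) + 10*t*√(1 - 2*t) - √(1 - 2*t))

E[X^3] = D^3[M](0) = 315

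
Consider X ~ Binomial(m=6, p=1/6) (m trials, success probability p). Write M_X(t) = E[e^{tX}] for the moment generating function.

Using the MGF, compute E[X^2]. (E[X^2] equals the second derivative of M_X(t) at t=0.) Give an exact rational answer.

M_X(t) = (e^(t)/6 + 5/6)^6
dM/dt = e^(6*t)/7776 + 25*e^(5*t)/7776 + 125*e^(4*t)/3888 + 625*e^(3*t)/3888 + 3125*e^(2*t)/7776 + 3125*e^(t)/7776
d^2M/dt^2 = e^(6*t)/1296 + 125*e^(5*t)/7776 + 125*e^(4*t)/972 + 625*e^(3*t)/1296 + 3125*e^(2*t)/3888 + 3125*e^(t)/7776

E[X^2] = d^2M/dt^2 |_{t=0} = 11/6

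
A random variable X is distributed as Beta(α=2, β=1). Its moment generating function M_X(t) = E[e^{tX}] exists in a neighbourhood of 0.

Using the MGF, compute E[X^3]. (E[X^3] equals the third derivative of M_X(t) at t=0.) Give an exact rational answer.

E[X^3] = d^3M/dt^3 |_{t=0} = 2/5

M_X(t) = ₁F₁(2; 3; t)
dM/dt = 2*₁F₁(3; 4; t)/3
d^2M/dt^2 = ₁F₁(4; 5; t)/2
d^3M/dt^3 = 2*₁F₁(5; 6; t)/5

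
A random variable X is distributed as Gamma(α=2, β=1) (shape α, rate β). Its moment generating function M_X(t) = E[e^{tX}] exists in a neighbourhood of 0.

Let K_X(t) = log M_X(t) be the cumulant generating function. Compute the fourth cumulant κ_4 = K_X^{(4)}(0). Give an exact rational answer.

κ_4 = D^4[K](0) = 12

M_X(t) = (1 - t)^(-2)
K_X(t) = log M_X(t) = -2*log(1 - t)
D^4[K](t) = 12/(t^4 - 4*t^3 + 6*t^2 - 4*t + 1)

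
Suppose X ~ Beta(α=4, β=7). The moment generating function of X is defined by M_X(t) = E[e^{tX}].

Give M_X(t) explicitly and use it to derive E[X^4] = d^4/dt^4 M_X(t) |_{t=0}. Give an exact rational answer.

M_X(t) = ₁F₁(4; 11; t)
M^(4)(t) = 5*₁F₁(8; 15; t)/143

E[X^4] = M^(4)(0) = 5/143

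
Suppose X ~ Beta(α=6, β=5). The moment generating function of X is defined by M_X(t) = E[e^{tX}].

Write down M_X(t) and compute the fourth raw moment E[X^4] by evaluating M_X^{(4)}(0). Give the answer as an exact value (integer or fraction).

M_X(t) = ₁F₁(6; 11; t)
dM/dt = 6*₁F₁(7; 12; t)/11
d^2M/dt^2 = 7*₁F₁(8; 13; t)/22
d^3M/dt^3 = 28*₁F₁(9; 14; t)/143
d^4M/dt^4 = 18*₁F₁(10; 15; t)/143

E[X^4] = d^4M/dt^4 |_{t=0} = 18/143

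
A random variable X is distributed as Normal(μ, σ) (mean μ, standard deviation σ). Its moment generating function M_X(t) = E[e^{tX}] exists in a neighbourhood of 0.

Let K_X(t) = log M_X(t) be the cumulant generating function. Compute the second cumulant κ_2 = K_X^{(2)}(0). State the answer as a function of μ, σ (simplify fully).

M_X(t) = e^(μ*t + σ^2*t^2/2)
K_X(t) = log M_X(t) = μ*t + σ^2*t^2/2
K^(2)(t) = σ^2

κ_2 = K^(2)(0) = σ^2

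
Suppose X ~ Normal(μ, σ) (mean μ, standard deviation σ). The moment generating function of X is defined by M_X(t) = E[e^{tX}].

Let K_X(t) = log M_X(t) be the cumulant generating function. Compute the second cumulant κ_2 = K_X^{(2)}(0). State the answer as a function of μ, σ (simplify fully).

κ_2 = D^2[K](0) = σ^2

M_X(t) = e^(μ*t + σ^2*t^2/2)
K_X(t) = log M_X(t) = μ*t + σ^2*t^2/2
D^2[K](t) = σ^2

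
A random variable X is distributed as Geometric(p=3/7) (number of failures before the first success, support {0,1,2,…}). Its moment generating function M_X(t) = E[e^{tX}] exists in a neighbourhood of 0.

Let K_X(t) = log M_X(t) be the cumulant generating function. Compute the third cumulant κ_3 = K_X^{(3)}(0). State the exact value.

κ_3 = K^(3)(0) = 308/27

M_X(t) = 3/(7*(1 - 4*e^(t)/7))
K_X(t) = log M_X(t) = -log(1 - 4*e^(t)/7) - log(7) + log(3)
K^(3)(t) = (-112*e^(2*t) - 196*e^(t))/(64*e^(3*t) - 336*e^(2*t) + 588*e^(t) - 343)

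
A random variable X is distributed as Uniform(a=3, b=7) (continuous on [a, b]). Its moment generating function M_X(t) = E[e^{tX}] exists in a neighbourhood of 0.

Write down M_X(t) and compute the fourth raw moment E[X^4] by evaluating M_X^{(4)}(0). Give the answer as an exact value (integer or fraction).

M_X(t) = (e^(7*t) - e^(3*t))/(4*t)

E[X^4] = D^4[M](0) = 4141/5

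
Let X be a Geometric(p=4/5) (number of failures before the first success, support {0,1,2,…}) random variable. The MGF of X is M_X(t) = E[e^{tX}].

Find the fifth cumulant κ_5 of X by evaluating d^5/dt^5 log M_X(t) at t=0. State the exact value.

κ_5 = D^5[K](0) = 285/128

M_X(t) = 4/(5*(1 - e^(t)/5))
K_X(t) = log M_X(t) = -log(1 - e^(t)/5) - log(5) + 2*log(2)
D^5[K](t) = (-5*e^(4*t) - 275*e^(3*t) - 1375*e^(2*t) - 625*e^(t))/(e^(5*t) - 25*e^(4*t) + 250*e^(3*t) - 1250*e^(2*t) + 3125*e^(t) - 3125)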